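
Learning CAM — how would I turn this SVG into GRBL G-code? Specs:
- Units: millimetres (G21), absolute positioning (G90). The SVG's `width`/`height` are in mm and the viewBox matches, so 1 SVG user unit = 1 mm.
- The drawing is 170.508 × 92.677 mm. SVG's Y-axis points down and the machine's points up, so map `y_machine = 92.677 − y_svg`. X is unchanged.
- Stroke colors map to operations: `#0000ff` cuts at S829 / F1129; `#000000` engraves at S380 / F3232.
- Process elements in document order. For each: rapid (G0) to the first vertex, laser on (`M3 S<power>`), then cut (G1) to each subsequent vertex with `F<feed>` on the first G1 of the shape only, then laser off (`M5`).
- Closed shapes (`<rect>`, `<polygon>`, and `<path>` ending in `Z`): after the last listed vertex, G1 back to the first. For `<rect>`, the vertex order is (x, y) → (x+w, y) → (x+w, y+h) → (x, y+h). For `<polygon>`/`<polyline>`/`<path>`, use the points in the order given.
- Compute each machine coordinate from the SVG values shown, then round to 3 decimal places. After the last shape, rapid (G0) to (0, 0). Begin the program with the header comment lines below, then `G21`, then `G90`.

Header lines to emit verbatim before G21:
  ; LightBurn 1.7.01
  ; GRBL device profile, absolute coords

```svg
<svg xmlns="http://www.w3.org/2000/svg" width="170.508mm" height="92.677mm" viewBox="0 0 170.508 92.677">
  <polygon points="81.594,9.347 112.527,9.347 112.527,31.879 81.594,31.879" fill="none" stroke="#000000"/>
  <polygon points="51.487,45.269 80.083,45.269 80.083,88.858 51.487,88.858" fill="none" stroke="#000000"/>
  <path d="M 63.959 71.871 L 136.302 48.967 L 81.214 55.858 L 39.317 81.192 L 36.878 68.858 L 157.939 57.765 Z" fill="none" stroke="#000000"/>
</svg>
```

; LightBurn 1.7.01
; GRBL device profile, absolute coords
G21
G90
G0 X81.594 Y83.330
M3 S380
G1 X112.527 Y83.330 F3232
G1 X112.527 Y60.798
G1 X81.594 Y60.798
G1 X81.594 Y83.330
M5
G0 X51.487 Y47.408
M3 S380
G1 X80.083 Y47.408 F3232
G1 X80.083 Y3.819
G1 X51.487 Y3.819
G1 X51.487 Y47.408
M5
G0 X63.959 Y20.806
M3 S380
G1 X136.302 Y43.710 F3232
G1 X81.214 Y36.819
G1 X39.317 Y11.485
G1 X36.878 Y23.819
G1 X157.939 Y34.912
G1 X63.959 Y20.806
M5
G0 X0.000 Y0.000

1 u = 1 mm; y_m = 92.677 − y.

[1] `<polygon>` rectangle, #000000→engrave S380 F3232: (81.594,83.330) → (112.527,83.330) → (112.527,60.798) → (81.594,60.798) → (81.594,83.330) (closed)

[2] `<polygon>` rectangle, #000000→engrave S380 F3232: (51.487,47.408) → (80.083,47.408) → (80.083,3.819) → (51.487,3.819) → (51.487,47.408) (closed)

[3] `<path>` closed polygon, #000000→engrave S380 F3232: (63.959,20.806) → (136.302,43.710) → (81.214,36.819) → (39.317,11.485) → (36.878,23.819) → (157.939,34.912) → (63.959,20.806) (closed)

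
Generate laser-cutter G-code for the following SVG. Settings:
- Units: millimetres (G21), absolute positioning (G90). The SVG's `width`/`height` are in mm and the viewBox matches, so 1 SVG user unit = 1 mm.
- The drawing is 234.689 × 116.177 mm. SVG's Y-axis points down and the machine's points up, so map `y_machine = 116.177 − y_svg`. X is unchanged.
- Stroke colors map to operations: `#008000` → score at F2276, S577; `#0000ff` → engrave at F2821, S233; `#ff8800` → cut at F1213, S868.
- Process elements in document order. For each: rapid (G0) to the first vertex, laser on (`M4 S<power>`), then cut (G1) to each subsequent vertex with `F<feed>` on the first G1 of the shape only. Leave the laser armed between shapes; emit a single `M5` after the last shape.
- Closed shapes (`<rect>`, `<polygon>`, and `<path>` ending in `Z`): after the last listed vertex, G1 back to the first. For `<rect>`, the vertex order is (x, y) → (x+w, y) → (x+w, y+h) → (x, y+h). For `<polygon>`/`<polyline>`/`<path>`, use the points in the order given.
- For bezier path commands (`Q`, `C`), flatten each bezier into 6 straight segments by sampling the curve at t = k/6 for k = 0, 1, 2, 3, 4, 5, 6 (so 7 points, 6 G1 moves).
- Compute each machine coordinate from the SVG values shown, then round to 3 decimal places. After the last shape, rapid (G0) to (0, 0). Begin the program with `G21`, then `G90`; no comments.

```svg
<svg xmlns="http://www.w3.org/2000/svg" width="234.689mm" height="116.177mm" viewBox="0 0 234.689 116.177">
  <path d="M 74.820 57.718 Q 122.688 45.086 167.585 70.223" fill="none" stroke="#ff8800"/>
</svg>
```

1 u = 1 mm; y_m = 116.177 − y.

[1] `<path>` quadratic bezier, #ff8800→cut S868 F1213: (74.820,58.459) → (90.693,61.621) → (106.402,62.684) → (121.945,61.649) → (137.324,58.515) → (152.537,53.284) → (167.585,45.954)

G21
G90
G0 X74.820 Y58.459
M4 S868
G1 X90.693 Y61.621 F1213
G1 X106.402 Y62.684
G1 X121.945 Y61.649
G1 X137.324 Y58.515
G1 X152.537 Y53.284
G1 X167.585 Y45.954
M5
G0 X0.000 Y0.000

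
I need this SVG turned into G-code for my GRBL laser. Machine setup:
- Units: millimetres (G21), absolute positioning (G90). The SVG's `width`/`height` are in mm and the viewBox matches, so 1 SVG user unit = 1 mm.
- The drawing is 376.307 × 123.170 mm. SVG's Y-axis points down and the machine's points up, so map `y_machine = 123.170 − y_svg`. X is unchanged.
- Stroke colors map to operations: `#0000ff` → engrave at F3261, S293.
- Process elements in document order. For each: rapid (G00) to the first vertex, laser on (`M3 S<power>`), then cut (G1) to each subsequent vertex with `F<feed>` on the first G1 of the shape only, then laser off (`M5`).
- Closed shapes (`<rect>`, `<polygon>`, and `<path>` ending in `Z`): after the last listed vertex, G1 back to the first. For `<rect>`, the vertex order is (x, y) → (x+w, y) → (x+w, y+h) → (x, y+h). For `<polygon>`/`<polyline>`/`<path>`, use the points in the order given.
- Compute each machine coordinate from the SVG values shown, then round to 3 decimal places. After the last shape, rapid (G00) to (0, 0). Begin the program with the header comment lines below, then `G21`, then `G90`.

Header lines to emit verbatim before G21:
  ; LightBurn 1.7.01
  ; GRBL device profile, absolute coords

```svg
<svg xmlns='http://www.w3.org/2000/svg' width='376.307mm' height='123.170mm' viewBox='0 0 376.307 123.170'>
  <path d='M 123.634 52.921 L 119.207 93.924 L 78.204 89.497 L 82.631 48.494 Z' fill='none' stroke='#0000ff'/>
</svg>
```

1 u = 1 mm; y_m = 123.170 − y.

[1] `<path>` regular polygon, #0000ff→engrave S293 F3261: (123.634,70.249) → (119.207,29.246) → (78.204,33.673) → (82.631,74.676) → (123.634,70.249) (closed)

; LightBurn 1.7.01
; GRBL device profile, absolute coords
G21
G90
G00 X123.634 Y70.249
M3 S293
G1 X119.207 Y29.246 F3261
G1 X78.204 Y33.673
G1 X82.631 Y74.676
G1 X123.634 Y70.249
M5
G00 X0.000 Y0.000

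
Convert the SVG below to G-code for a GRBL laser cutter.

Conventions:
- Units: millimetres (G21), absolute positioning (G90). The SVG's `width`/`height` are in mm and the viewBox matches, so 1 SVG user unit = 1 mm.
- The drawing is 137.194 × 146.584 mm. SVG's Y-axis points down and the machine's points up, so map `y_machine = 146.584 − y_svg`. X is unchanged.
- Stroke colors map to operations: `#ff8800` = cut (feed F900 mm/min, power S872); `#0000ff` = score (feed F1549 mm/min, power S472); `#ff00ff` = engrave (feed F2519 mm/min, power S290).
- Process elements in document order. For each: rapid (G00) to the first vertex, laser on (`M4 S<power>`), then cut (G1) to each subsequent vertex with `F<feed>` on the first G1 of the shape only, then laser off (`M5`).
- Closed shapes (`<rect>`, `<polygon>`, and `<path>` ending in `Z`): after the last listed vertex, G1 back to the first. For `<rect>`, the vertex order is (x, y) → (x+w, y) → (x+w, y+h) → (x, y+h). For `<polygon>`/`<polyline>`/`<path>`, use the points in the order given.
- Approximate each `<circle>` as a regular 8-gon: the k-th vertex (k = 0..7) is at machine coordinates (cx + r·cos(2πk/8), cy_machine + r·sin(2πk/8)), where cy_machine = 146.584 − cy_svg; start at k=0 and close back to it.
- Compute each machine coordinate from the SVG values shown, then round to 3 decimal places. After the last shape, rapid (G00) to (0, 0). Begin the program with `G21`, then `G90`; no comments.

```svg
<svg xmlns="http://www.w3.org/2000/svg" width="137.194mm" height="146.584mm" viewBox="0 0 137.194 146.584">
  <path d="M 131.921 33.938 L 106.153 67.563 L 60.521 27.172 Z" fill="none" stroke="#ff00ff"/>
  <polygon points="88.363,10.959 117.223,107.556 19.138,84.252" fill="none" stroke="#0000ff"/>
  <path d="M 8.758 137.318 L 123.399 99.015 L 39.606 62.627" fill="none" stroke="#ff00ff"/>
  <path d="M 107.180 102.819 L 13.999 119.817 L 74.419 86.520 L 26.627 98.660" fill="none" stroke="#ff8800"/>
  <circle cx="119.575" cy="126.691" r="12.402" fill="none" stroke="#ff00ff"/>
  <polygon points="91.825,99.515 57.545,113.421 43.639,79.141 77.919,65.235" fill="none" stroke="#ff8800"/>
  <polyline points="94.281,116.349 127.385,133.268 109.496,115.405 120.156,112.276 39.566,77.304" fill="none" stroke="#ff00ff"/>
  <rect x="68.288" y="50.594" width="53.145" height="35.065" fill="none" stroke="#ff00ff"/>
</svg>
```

Since the viewBox matches the mm dimensions, user units are millimetres directly. The only transform is the Y-flip y_m = 146.584 − y_svg.

Shape 1 is a closed polygon drawn with `<path>`. Its stroke #ff00ff means engrave at S290, F2519. After flipping Y the toolpath is (131.921,112.646) → (106.153,79.021) → (60.521,119.412) → (131.921,112.646), returning to the start.

Shape 2 is a regular polygon drawn with `<polygon>`. Its stroke #0000ff means score at S472, F1549. After flipping Y the toolpath is (88.363,135.625) → (117.223,39.028) → (19.138,62.332) → (88.363,135.625), returning to the start.

Shape 3 is a open polyline drawn with `<path>`. Its stroke #ff00ff means engrave at S290, F2519. After flipping Y the toolpath is (8.758,9.266) → (123.399,47.569) → (39.606,83.957).

Shape 4 is a open polyline drawn with `<path>`. Its stroke #ff8800 means cut at S872, F900. After flipping Y the toolpath is (107.180,43.765) → (13.999,26.767) → (74.419,60.064) → (26.627,47.924).

Shape 5 is a circle drawn with `<circle>`. Its stroke #ff00ff means engrave at S290, F2519. After flipping Y the toolpath is (131.977,19.893) → (128.345,28.663) → (119.575,32.295) → (110.805,28.663) → (107.173,19.893) → (110.805,11.123) → (119.575,7.491) → (128.345,11.123) → (131.977,19.893), returning to the start.

Shape 6 is a regular polygon drawn with `<polygon>`. Its stroke #ff8800 means cut at S872, F900. After flipping Y the toolpath is (91.825,47.069) → (57.545,33.163) → (43.639,67.443) → (77.919,81.349) → (91.825,47.069), returning to the start.

Shape 7 is a open polyline drawn with `<polyline>`. Its stroke #ff00ff means engrave at S290, F2519. After flipping Y the toolpath is (94.281,30.235) → (127.385,13.316) → (109.496,31.179) → (120.156,34.308) → (39.566,69.280).

Shape 8 is a rectangle drawn with `<rect>`. Its stroke #ff00ff means engrave at S290, F2519. After flipping Y the toolpath is (68.288,95.990) → (121.433,95.990) → (121.433,60.925) → (68.288,60.925) → (68.288,95.990), returning to the start.

G21
G90
G00 X131.921 Y112.646
M4 S290
G1 X106.153 Y79.021 F2519
G1 X60.521 Y119.412
G1 X131.921 Y112.646
M5
G00 X88.363 Y135.625
M4 S472
G1 X117.223 Y39.028 F1549
G1 X19.138 Y62.332
G1 X88.363 Y135.625
M5
G00 X8.758 Y9.266
M4 S290
G1 X123.399 Y47.569 F2519
G1 X39.606 Y83.957
M5
G00 X107.180 Y43.765
M4 S872
G1 X13.999 Y26.767 F900
G1 X74.419 Y60.064
G1 X26.627 Y47.924
M5
G00 X131.977 Y19.893
M4 S290
G1 X128.345 Y28.663 F2519
G1 X119.575 Y32.295
G1 X110.805 Y28.663
G1 X107.173 Y19.893
G1 X110.805 Y11.123
G1 X119.575 Y7.491
G1 X128.345 Y11.123
G1 X131.977 Y19.893
M5
G00 X91.825 Y47.069
M4 S872
G1 X57.545 Y33.163 F900
G1 X43.639 Y67.443
G1 X77.919 Y81.349
G1 X91.825 Y47.069
M5
G00 X94.281 Y30.235
M4 S290
G1 X127.385 Y13.316 F2519
G1 X109.496 Y31.179
G1 X120.156 Y34.308
G1 X39.566 Y69.280
M5
G00 X68.288 Y95.990
M4 S290
G1 X121.433 Y95.990 F2519
G1 X121.433 Y60.925
G1 X68.288 Y60.925
G1 X68.288 Y95.990
M5
G00 X0.000 Y0.000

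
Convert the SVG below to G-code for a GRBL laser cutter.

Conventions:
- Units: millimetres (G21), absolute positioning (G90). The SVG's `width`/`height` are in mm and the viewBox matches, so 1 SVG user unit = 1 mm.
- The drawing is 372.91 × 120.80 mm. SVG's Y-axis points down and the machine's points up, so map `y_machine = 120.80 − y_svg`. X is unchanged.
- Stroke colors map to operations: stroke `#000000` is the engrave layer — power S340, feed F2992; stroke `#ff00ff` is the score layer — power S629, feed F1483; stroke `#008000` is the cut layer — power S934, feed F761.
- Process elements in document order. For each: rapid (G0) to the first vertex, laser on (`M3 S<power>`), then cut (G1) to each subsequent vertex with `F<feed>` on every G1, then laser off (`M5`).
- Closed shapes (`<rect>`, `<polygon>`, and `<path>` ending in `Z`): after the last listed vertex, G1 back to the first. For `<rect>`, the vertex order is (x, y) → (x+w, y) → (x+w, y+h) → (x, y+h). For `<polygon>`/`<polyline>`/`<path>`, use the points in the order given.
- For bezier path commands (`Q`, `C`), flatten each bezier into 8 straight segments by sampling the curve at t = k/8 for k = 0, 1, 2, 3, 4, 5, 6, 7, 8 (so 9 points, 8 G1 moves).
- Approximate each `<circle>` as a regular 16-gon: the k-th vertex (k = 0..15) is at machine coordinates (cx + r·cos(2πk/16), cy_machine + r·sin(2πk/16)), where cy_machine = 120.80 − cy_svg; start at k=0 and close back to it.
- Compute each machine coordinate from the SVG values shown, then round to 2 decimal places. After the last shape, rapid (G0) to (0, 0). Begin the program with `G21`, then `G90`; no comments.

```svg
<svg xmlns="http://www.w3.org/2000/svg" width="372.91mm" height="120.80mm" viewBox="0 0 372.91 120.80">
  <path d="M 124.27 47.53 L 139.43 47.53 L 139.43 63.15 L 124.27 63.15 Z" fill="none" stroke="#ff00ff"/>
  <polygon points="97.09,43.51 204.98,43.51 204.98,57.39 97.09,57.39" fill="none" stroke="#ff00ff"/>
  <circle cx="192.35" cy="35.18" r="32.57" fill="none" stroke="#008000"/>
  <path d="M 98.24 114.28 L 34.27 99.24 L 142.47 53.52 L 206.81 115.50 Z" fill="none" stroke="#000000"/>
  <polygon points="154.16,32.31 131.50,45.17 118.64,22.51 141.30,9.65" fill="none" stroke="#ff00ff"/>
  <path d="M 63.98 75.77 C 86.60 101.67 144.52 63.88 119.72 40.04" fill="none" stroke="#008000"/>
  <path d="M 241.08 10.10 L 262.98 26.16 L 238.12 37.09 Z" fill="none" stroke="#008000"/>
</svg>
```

Since the viewBox matches the mm dimensions, user units are millimetres directly. The only transform is the Y-flip y_m = 120.80 − y_svg.

Shape 1 is a rectangle drawn with `<path>`. Its stroke #ff00ff means score at S629, F1483. After flipping Y the toolpath is (124.27,73.27) → (139.43,73.27) → (139.43,57.65) → (124.27,57.65) → (124.27,73.27), returning to the start.

Shape 2 is a rectangle drawn with `<polygon>`. Its stroke #ff00ff means score at S629, F1483. After flipping Y the toolpath is (97.09,77.29) → (204.98,77.29) → (204.98,63.41) → (97.09,63.41) → (97.09,77.29), returning to the start.

Shape 3 is a circle drawn with `<circle>`. Its stroke #008000 means cut at S934, F761. After flipping Y the toolpath is (224.92,85.62) → (222.44,98.08) → (215.38,108.65) → (204.81,115.71) → (192.35,118.19) → (179.89,115.71) → (169.32,108.65) → (162.26,98.08) → (159.78,85.62) → (162.26,73.16) → (169.32,62.59) → (179.89,55.53) → (192.35,53.05) → (204.81,55.53) → (215.38,62.59) → (222.44,73.16) → (224.92,85.62), returning to the start.

Shape 4 is a closed polygon drawn with `<path>`. Its stroke #000000 means engrave at S340, F2992. After flipping Y the toolpath is (98.24,6.52) → (34.27,21.56) → (142.47,67.28) → (206.81,5.30) → (98.24,6.52), returning to the start.

Shape 5 is a regular polygon drawn with `<polygon>`. Its stroke #ff00ff means score at S629, F1483. After flipping Y the toolpath is (154.16,88.49) → (131.50,75.63) → (118.64,98.29) → (141.30,111.15) → (154.16,88.49), returning to the start.

Shape 6 is a cubic bezier drawn with `<path>`. Its stroke #008000 means cut at S934, F761. After flipping Y the toolpath is (63.98,45.03) → (73.89,38.15) → (85.72,36.33) → (98.10,38.67) → (109.63,44.24) → (118.95,52.15) → (124.65,61.48) → (125.37,71.32) → (119.72,80.76).

Shape 7 is a regular polygon drawn with `<path>`. Its stroke #008000 means cut at S934, F761. After flipping Y the toolpath is (241.08,110.70) → (262.98,94.64) → (238.12,83.71) → (241.08,110.70), returning to the start.

G21
G90
G0 X124.27 Y73.27
M3 S629
G1 X139.43 Y73.27 F1483
G1 X139.43 Y57.65 F1483
G1 X124.27 Y57.65 F1483
G1 X124.27 Y73.27 F1483
M5
G0 X97.09 Y77.29
M3 S629
G1 X204.98 Y77.29 F1483
G1 X204.98 Y63.41 F1483
G1 X97.09 Y63.41 F1483
G1 X97.09 Y77.29 F1483
M5
G0 X224.92 Y85.62
M3 S934
G1 X222.44 Y98.08 F761
G1 X215.38 Y108.65 F761
G1 X204.81 Y115.71 F761
G1 X192.35 Y118.19 F761
G1 X179.89 Y115.71 F761
G1 X169.32 Y108.65 F761
G1 X162.26 Y98.08 F761
G1 X159.78 Y85.62 F761
G1 X162.26 Y73.16 F761
G1 X169.32 Y62.59 F761
G1 X179.89 Y55.53 F761
G1 X192.35 Y53.05 F761
G1 X204.81 Y55.53 F761
G1 X215.38 Y62.59 F761
G1 X222.44 Y73.16 F761
G1 X224.92 Y85.62 F761
M5
G0 X98.24 Y6.52
M3 S340
G1 X34.27 Y21.56 F2992
G1 X142.47 Y67.28 F2992
G1 X206.81 Y5.30 F2992
G1 X98.24 Y6.52 F2992
M5
G0 X154.16 Y88.49
M3 S629
G1 X131.50 Y75.63 F1483
G1 X118.64 Y98.29 F1483
G1 X141.30 Y111.15 F1483
G1 X154.16 Y88.49 F1483
M5
G0 X63.98 Y45.03
M3 S934
G1 X73.89 Y38.15 F761
G1 X85.72 Y36.33 F761
G1 X98.10 Y38.67 F761
G1 X109.63 Y44.24 F761
G1 X118.95 Y52.15 F761
G1 X124.65 Y61.48 F761
G1 X125.37 Y71.32 F761
G1 X119.72 Y80.76 F761
M5
G0 X241.08 Y110.70
M3 S934
G1 X262.98 Y94.64 F761
G1 X238.12 Y83.71 F761
G1 X241.08 Y110.70 F761
M5
G0 X0.00 Y0.00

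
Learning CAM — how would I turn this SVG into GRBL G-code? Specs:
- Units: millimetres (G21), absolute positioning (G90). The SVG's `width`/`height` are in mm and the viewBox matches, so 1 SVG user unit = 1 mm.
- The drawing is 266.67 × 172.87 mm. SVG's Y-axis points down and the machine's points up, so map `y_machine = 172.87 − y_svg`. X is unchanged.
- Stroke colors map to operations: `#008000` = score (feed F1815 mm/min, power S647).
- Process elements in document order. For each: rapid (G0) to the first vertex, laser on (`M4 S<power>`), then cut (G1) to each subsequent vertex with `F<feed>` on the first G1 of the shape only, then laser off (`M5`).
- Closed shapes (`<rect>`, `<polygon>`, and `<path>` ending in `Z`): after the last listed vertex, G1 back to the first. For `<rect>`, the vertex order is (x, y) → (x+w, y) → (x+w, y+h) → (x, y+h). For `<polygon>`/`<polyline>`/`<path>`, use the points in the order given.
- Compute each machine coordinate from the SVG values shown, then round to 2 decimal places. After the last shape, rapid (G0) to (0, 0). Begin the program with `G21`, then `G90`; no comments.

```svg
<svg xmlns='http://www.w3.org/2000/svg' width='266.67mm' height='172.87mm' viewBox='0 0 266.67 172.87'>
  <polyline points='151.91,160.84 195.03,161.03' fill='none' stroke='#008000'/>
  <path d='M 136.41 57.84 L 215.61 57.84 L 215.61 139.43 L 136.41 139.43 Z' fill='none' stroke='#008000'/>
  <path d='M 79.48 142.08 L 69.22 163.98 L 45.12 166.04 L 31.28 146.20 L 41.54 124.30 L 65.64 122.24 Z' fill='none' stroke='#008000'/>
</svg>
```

Since the viewBox matches the mm dimensions, user units are millimetres directly. The only transform is the Y-flip y_m = 172.87 − y_svg.

Shape 1 is a line segment drawn with `<polyline>`. Its stroke #008000 means score at S647, F1815. After flipping Y the toolpath is (151.91,12.03) → (195.03,11.84).

Shape 2 is a rectangle drawn with `<path>`. Its stroke #008000 means score at S647, F1815. After flipping Y the toolpath is (136.41,115.03) → (215.61,115.03) → (215.61,33.44) → (136.41,33.44) → (136.41,115.03), returning to the start.

Shape 3 is a regular polygon drawn with `<path>`. Its stroke #008000 means score at S647, F1815. After flipping Y the toolpath is (79.48,30.79) → (69.22,8.89) → (45.12,6.83) → (31.28,26.67) → (41.54,48.57) → (65.64,50.63) → (79.48,30.79), returning to the start.

G21
G90
G0 X151.91 Y12.03
M4 S647
G1 X195.03 Y11.84 F1815
M5
G0 X136.41 Y115.03
M4 S647
G1 X215.61 Y115.03 F1815
G1 X215.61 Y33.44
G1 X136.41 Y33.44
G1 X136.41 Y115.03
M5
G0 X79.48 Y30.79
M4 S647
G1 X69.22 Y8.89 F1815
G1 X45.12 Y6.83
G1 X31.28 Y26.67
G1 X41.54 Y48.57
G1 X65.64 Y50.63
G1 X79.48 Y30.79
M5
G0 X0.00 Y0.00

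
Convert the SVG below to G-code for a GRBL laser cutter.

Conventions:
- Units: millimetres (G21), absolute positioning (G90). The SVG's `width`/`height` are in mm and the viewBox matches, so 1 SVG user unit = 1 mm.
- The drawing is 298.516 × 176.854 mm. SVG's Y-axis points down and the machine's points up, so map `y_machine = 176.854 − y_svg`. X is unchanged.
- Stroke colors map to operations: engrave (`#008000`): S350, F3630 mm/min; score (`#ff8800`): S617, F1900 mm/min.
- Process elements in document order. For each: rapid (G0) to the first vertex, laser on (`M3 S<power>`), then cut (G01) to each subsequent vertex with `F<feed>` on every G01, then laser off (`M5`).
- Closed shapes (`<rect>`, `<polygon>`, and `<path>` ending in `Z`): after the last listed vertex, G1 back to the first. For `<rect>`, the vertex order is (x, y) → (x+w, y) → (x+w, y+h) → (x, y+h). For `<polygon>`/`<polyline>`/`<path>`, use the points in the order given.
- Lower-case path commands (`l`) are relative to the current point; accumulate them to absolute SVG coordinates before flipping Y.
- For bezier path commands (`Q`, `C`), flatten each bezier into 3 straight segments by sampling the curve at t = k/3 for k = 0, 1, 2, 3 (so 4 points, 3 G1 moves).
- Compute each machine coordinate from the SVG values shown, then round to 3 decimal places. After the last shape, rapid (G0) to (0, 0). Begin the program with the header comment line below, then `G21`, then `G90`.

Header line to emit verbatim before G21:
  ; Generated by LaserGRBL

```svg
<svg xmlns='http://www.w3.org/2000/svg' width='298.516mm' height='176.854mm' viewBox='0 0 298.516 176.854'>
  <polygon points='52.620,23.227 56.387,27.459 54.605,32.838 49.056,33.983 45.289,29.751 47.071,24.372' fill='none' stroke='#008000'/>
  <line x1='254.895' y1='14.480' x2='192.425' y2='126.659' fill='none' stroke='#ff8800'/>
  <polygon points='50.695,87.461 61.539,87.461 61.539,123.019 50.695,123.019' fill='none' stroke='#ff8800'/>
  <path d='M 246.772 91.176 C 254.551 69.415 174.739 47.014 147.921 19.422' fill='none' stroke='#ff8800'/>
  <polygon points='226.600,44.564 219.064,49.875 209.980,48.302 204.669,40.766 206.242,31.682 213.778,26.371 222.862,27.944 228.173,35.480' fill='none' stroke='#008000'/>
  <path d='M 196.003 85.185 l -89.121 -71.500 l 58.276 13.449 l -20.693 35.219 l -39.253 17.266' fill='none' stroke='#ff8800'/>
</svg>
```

; Generated by LaserGRBL
G21
G90
G0 X52.620 Y153.627
M3 S350
G01 X56.387 Y149.395 F3630
G01 X54.605 Y144.016 F3630
G01 X49.056 Y142.871 F3630
G01 X45.289 Y147.103 F3630
G01 X47.071 Y152.482 F3630
G01 X52.620 Y153.627 F3630
M5
G0 X254.895 Y162.374
M3 S617
G01 X192.425 Y50.195 F1900
M5
G0 X50.695 Y89.393
M3 S617
G01 X61.539 Y89.393 F1900
G01 X61.539 Y53.835 F1900
G01 X50.695 Y53.835 F1900
G01 X50.695 Y89.393 F1900
M5
G0 X246.772 Y85.678
M3 S617
G01 X230.561 Y107.821 F1900
G01 X187.197 Y131.402 F1900
G01 X147.921 Y157.432 F1900
M5
G0 X226.600 Y132.290
M3 S350
G01 X219.064 Y126.979 F3630
G01 X209.980 Y128.552 F3630
G01 X204.669 Y136.088 F3630
G01 X206.242 Y145.172 F3630
G01 X213.778 Y150.483 F3630
G01 X222.862 Y148.910 F3630
G01 X228.173 Y141.374 F3630
G01 X226.600 Y132.290 F3630
M5
G0 X196.003 Y91.669
M3 S617
G01 X106.882 Y163.169 F1900
G01 X165.158 Y149.720 F1900
G01 X144.465 Y114.501 F1900
G01 X105.212 Y97.235 F1900
M5
G0 X0.000 Y0.000

Since the viewBox matches the mm dimensions, user units are millimetres directly. The only transform is the Y-flip y_m = 176.854 − y_svg.

Shape 1 is a regular polygon drawn with `<polygon>`. Its stroke #008000 means engrave at S350, F3630. After flipping Y the toolpath is (52.620,153.627) → (56.387,149.395) → (54.605,144.016) → (49.056,142.871) → (45.289,147.103) → (47.071,152.482) → (52.620,153.627), returning to the start.

Shape 2 is a line segment drawn with `<line>`. Its stroke #ff8800 means score at S617, F1900. After flipping Y the toolpath is (254.895,162.374) → (192.425,50.195).

Shape 3 is a rectangle drawn with `<polygon>`. Its stroke #ff8800 means score at S617, F1900. After flipping Y the toolpath is (50.695,89.393) → (61.539,89.393) → (61.539,53.835) → (50.695,53.835) → (50.695,89.393), returning to the start.

Shape 4 is a cubic bezier drawn with `<path>`. Its stroke #ff8800 means score at S617, F1900. After flipping Y the toolpath is (246.772,85.678) → (230.561,107.821) → (187.197,131.402) → (147.921,157.432).

Shape 5 is a regular polygon drawn with `<polygon>`. Its stroke #008000 means engrave at S350, F3630. After flipping Y the toolpath is (226.600,132.290) → (219.064,126.979) → (209.980,128.552) → (204.669,136.088) → (206.242,145.172) → (213.778,150.483) → (222.862,148.910) → (228.173,141.374) → (226.600,132.290), returning to the start.

Shape 6 is a open polyline drawn with `<path>`. Its stroke #ff8800 means score at S617, F1900. After flipping Y the toolpath is (196.003,91.669) → (106.882,163.169) → (165.158,149.720) → (144.465,114.501) → (105.212,97.235).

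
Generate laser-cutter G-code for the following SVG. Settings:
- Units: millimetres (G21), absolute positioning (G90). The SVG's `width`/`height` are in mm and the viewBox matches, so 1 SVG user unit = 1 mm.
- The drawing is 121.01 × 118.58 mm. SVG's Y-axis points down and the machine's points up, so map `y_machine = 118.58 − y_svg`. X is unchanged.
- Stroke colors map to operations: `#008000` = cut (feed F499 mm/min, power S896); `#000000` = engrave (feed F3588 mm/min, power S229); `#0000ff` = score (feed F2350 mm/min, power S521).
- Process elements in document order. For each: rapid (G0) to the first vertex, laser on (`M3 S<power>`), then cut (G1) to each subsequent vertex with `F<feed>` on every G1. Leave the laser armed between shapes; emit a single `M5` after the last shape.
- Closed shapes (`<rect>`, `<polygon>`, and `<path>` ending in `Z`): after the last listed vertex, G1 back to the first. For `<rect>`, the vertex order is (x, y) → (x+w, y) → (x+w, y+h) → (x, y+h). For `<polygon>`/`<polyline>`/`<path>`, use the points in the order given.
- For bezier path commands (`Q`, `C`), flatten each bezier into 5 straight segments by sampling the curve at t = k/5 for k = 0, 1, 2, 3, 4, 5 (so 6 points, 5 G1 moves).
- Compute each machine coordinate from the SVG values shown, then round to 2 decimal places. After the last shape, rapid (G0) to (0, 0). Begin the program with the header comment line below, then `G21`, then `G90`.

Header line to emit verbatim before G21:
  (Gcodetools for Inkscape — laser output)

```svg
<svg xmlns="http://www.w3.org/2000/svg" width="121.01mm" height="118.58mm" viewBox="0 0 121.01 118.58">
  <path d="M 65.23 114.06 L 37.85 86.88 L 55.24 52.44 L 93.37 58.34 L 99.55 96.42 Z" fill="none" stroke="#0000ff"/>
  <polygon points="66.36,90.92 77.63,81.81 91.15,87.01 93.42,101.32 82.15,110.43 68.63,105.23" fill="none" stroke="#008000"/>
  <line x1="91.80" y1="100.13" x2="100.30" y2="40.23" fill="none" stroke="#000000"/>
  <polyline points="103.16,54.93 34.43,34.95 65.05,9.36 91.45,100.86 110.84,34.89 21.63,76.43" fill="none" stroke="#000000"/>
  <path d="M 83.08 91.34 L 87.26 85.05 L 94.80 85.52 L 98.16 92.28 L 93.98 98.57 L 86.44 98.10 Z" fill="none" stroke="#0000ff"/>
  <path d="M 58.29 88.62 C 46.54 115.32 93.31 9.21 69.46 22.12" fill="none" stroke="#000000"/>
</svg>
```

viewBox `0 0 121.01 118.58` with mm width/height → 1 unit = 1 mm. Flip: y_m = 118.58 − y_svg.

**Shape 1** — `<path>` regular polygon, stroke `#0000ff` → score (S521, F2350). Machine vertices: (65.23,4.52) → (37.85,31.70) → (55.24,66.14) → (93.37,60.24) → (99.55,22.16) → (65.23,4.52). Closed: final G1 returns to the first vertex.

**Shape 2** — `<polygon>` regular polygon, stroke `#008000` → cut (S896, F499). Machine vertices: (66.36,27.66) → (77.63,36.77) → (91.15,31.57) → (93.42,17.26) → (82.15,8.15) → (68.63,13.35) → (66.36,27.66). Closed: final G1 returns to the first vertex.

**Shape 3** — `<line>` line segment, stroke `#000000` → engrave (S229, F3588). Machine vertices: (91.80,18.45) → (100.30,78.35). Open path.

**Shape 4** — `<polyline>` open polyline, stroke `#000000` → engrave (S229, F3588). Machine vertices: (103.16,63.65) → (34.43,83.63) → (65.05,109.22) → (91.45,17.72) → (110.84,83.69) → (21.63,42.15). Open path.

**Shape 5** — `<path>` regular polygon, stroke `#0000ff` → score (S521, F2350). Machine vertices: (83.08,27.24) → (87.26,33.53) → (94.80,33.06) → (98.16,26.30) → (93.98,20.01) → (86.44,20.48) → (83.08,27.24). Closed: final G1 returns to the first vertex.

**Shape 6** — `<path>` cubic bezier, stroke `#000000` → engrave (S229, F3588). Control points (SVG): P0=(58.29,88.62), P1=(46.54,115.32), P2=(93.31,9.21), P3=(69.46,22.12); sampled at t=k/5. Machine vertices: (58.29,29.96) → (57.23,27.86) → (64.01,45.55) → (72.45,70.94) → (76.33,91.94) → (69.46,96.46). Open path.

(Gcodetools for Inkscape — laser output)
G21
G90
G0 X65.23 Y4.52
M3 S521
G1 X37.85 Y31.70 F2350
G1 X55.24 Y66.14 F2350
G1 X93.37 Y60.24 F2350
G1 X99.55 Y22.16 F2350
G1 X65.23 Y4.52 F2350
G0 X66.36 Y27.66
M3 S896
G1 X77.63 Y36.77 F499
G1 X91.15 Y31.57 F499
G1 X93.42 Y17.26 F499
G1 X82.15 Y8.15 F499
G1 X68.63 Y13.35 F499
G1 X66.36 Y27.66 F499
G0 X91.80 Y18.45
M3 S229
G1 X100.30 Y78.35 F3588
G0 X103.16 Y63.65
M3 S229
G1 X34.43 Y83.63 F3588
G1 X65.05 Y109.22 F3588
G1 X91.45 Y17.72 F3588
G1 X110.84 Y83.69 F3588
G1 X21.63 Y42.15 F3588
G0 X83.08 Y27.24
M3 S521
G1 X87.26 Y33.53 F2350
G1 X94.80 Y33.06 F2350
G1 X98.16 Y26.30 F2350
G1 X93.98 Y20.01 F2350
G1 X86.44 Y20.48 F2350
G1 X83.08 Y27.24 F2350
G0 X58.29 Y29.96
M3 S229
G1 X57.23 Y27.86 F3588
G1 X64.01 Y45.55 F3588
G1 X72.45 Y70.94 F3588
G1 X76.33 Y91.94 F3588
G1 X69.46 Y96.46 F3588
M5
G0 X0.00 Y0.00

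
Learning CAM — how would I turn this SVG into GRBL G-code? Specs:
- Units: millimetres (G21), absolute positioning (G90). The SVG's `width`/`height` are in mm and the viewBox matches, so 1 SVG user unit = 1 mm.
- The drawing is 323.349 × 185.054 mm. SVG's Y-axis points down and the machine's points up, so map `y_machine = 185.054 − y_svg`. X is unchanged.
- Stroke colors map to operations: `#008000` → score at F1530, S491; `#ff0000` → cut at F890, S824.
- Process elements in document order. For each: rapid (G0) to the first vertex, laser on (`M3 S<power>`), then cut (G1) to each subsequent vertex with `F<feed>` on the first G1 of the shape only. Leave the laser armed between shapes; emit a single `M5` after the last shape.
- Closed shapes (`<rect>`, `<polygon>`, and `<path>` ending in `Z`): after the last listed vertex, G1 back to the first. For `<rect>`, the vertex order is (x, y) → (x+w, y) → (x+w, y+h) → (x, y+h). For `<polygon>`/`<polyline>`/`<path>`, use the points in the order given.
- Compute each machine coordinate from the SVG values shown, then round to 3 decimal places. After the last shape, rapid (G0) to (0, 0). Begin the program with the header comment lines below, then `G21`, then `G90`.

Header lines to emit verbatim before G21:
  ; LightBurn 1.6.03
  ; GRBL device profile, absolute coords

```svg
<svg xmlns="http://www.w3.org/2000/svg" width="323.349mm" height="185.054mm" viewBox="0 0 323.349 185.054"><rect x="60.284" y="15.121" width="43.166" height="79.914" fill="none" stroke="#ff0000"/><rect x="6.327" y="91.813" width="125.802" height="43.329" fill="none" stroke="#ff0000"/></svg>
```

1 u = 1 mm; y_m = 185.054 − y.

[1] `<rect>` rectangle, #ff0000→cut S824 F890: (60.284,169.933) → (103.450,169.933) → (103.450,90.019) → (60.284,90.019) → (60.284,169.933) (closed)

[2] `<rect>` rectangle, #ff0000→cut S824 F890: (6.327,93.241) → (132.129,93.241) → (132.129,49.912) → (6.327,49.912) → (6.327,93.241) (closed)

; LightBurn 1.6.03
; GRBL device profile, absolute coords
G21
G90
G0 X60.284 Y169.933
M3 S824
G1 X103.450 Y169.933 F890
G1 X103.450 Y90.019
G1 X60.284 Y90.019
G1 X60.284 Y169.933
G0 X6.327 Y93.241
M3 S824
G1 X132.129 Y93.241 F890
G1 X132.129 Y49.912
G1 X6.327 Y49.912
G1 X6.327 Y93.241
M5
G0 X0.000 Y0.000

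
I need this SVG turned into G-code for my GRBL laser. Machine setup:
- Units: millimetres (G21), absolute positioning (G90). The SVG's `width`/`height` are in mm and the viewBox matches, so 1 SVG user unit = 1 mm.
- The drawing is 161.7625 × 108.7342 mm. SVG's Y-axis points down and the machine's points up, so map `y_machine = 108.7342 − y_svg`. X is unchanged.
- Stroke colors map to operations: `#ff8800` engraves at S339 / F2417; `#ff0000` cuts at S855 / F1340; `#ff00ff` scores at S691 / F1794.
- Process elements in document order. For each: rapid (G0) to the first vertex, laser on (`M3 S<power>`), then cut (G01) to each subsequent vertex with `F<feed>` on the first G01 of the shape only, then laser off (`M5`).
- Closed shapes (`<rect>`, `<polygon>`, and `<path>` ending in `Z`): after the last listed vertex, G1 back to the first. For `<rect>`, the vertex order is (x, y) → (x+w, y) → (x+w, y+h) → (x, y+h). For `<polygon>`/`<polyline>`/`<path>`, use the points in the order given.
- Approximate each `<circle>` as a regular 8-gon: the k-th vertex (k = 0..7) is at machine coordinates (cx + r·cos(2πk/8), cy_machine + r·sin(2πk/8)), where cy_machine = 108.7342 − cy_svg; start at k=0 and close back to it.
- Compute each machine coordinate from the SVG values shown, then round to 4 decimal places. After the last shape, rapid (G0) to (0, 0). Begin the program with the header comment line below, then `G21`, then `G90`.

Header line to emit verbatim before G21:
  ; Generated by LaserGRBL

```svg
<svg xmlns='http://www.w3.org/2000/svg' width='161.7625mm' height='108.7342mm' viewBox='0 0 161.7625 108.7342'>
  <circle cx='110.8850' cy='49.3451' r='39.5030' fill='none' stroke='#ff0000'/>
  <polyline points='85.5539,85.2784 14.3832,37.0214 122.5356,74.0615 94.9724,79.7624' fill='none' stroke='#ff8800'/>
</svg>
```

; Generated by LaserGRBL
G21
G90
G0 X150.3880 Y59.3891
M3 S855
G01 X138.8178 Y87.3219 F1340
G01 X110.8850 Y98.8921
G01 X82.9522 Y87.3219
G01 X71.3820 Y59.3891
G01 X82.9522 Y31.4563
G01 X110.8850 Y19.8861
G01 X138.8178 Y31.4563
G01 X150.3880 Y59.3891
M5
G0 X85.5539 Y23.4558
M3 S339
G01 X14.3832 Y71.7128 F2417
G01 X122.5356 Y34.6727
G01 X94.9724 Y28.9718
M5
G0 X0.0000 Y0.0000

1 u = 1 mm; y_m = 108.7342 − y.

[1] `<circle>` circle, #ff0000→cut S855 F1340: (150.3880,59.3891) → (138.8178,87.3219) → (110.8850,98.8921) → (82.9522,87.3219) → (71.3820,59.3891) → (82.9522,31.4563) → (110.8850,19.8861) → (138.8178,31.4563) → (150.3880,59.3891) (closed)

[2] `<polyline>` open polyline, #ff8800→engrave S339 F2417: (85.5539,23.4558) → (14.3832,71.7128) → (122.5356,34.6727) → (94.9724,28.9718)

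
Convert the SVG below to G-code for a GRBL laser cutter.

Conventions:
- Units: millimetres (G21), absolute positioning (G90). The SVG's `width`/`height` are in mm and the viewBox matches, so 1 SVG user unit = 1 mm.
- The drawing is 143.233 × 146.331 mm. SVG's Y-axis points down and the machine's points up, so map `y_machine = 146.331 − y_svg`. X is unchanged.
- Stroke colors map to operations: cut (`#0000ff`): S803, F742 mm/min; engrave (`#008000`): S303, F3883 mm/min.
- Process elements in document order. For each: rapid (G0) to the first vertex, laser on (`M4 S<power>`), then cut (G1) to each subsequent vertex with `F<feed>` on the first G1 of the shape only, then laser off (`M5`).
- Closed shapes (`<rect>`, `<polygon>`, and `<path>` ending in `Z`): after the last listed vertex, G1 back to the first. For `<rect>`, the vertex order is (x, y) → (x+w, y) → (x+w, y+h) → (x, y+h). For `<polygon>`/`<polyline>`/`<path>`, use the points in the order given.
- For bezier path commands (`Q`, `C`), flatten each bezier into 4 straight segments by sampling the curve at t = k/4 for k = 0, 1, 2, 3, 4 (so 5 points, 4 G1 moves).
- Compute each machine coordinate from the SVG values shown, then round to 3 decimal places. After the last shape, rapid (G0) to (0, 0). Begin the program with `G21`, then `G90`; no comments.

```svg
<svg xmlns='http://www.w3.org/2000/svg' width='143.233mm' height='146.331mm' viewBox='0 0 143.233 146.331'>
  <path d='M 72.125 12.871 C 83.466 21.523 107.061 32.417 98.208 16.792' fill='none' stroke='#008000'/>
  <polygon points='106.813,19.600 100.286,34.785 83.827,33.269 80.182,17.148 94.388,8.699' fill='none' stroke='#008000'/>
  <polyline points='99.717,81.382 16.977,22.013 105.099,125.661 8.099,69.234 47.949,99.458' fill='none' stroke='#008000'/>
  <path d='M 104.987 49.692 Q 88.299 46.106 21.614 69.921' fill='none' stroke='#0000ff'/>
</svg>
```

Since the viewBox matches the mm dimensions, user units are millimetres directly. The only transform is the Y-flip y_m = 146.331 − y_svg.

Shape 1 is a cubic bezier drawn with `<path>`. Its stroke #008000 means engrave at S303, F3883. After flipping Y the toolpath is (72.125,133.460) → (82.230,127.000) → (92.739,122.396) → (99.462,122.343) → (98.208,129.539).

Shape 2 is a regular polygon drawn with `<polygon>`. Its stroke #008000 means engrave at S303, F3883. After flipping Y the toolpath is (106.813,126.731) → (100.286,111.546) → (83.827,113.062) → (80.182,129.183) → (94.388,137.632) → (106.813,126.731), returning to the start.

Shape 3 is a open polyline drawn with `<polyline>`. Its stroke #008000 means engrave at S303, F3883. After flipping Y the toolpath is (99.717,64.949) → (16.977,124.318) → (105.099,20.670) → (8.099,77.097) → (47.949,46.873).

Shape 4 is a quadratic bezier drawn with `<path>`. Its stroke #0000ff means cut at S803, F742. After flipping Y the toolpath is (104.987,96.639) → (93.518,96.719) → (75.800,93.375) → (51.832,86.605) → (21.614,76.410).

G21
G90
G0 X72.125 Y133.460
M4 S303
G1 X82.230 Y127.000 F3883
G1 X92.739 Y122.396
G1 X99.462 Y122.343
G1 X98.208 Y129.539
M5
G0 X106.813 Y126.731
M4 S303
G1 X100.286 Y111.546 F3883
G1 X83.827 Y113.062
G1 X80.182 Y129.183
G1 X94.388 Y137.632
G1 X106.813 Y126.731
M5
G0 X99.717 Y64.949
M4 S303
G1 X16.977 Y124.318 F3883
G1 X105.099 Y20.670
G1 X8.099 Y77.097
G1 X47.949 Y46.873
M5
G0 X104.987 Y96.639
M4 S803
G1 X93.518 Y96.719 F742
G1 X75.800 Y93.375
G1 X51.832 Y86.605
G1 X21.614 Y76.410
M5
G0 X0.000 Y0.000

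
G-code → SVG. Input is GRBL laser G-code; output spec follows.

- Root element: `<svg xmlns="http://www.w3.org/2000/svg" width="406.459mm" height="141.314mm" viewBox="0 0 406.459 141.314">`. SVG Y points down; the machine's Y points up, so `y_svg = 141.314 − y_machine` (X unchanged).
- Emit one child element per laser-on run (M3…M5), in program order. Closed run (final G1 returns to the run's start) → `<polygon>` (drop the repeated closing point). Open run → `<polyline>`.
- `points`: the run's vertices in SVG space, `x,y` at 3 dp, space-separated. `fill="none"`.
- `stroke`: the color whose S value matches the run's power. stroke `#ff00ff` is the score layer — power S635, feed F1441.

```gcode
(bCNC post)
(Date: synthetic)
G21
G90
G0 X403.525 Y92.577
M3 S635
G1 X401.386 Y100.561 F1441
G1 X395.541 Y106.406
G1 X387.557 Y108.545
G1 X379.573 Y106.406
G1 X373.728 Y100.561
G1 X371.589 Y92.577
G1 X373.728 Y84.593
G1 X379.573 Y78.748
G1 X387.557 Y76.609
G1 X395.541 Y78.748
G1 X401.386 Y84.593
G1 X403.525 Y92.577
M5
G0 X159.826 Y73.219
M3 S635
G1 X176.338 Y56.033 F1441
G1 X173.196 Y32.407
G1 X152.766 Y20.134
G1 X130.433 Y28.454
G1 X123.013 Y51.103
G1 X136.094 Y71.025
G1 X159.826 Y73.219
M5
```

Machine Y-up, SVG Y-down with viewBox height 141.314, so y_svg = 141.314 − y_machine; X carries over. Every run uses S635, so all elements get stroke `#ff00ff` (score).

Run 1: The run returns to its start, so emit a `<polygon>` with points (Y-flipped): 403.525,48.737 401.386,40.753 395.541,34.908 387.557,32.769 379.573,34.908 373.728,40.753 371.589,48.737 373.728,56.721 379.573,62.566 387.557,64.705 395.541,62.566 401.386,56.721.

Run 2: The run returns to its start, so emit a `<polygon>` with points (Y-flipped): 159.826,68.095 176.338,85.281 173.196,108.907 152.766,121.180 130.433,112.860 123.013,90.211 136.094,70.289.

<svg xmlns="http://www.w3.org/2000/svg" width="406.459mm" height="141.314mm" viewBox="0 0 406.459 141.314">
  <polygon points="403.525,48.737 401.386,40.753 395.541,34.908 387.557,32.769 379.573,34.908 373.728,40.753 371.589,48.737 373.728,56.721 379.573,62.566 387.557,64.705 395.541,62.566 401.386,56.721" fill="none" stroke="#ff00ff"/>
  <polygon points="159.826,68.095 176.338,85.281 173.196,108.907 152.766,121.180 130.433,112.860 123.013,90.211 136.094,70.289" fill="none" stroke="#ff00ff"/>
</svg>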